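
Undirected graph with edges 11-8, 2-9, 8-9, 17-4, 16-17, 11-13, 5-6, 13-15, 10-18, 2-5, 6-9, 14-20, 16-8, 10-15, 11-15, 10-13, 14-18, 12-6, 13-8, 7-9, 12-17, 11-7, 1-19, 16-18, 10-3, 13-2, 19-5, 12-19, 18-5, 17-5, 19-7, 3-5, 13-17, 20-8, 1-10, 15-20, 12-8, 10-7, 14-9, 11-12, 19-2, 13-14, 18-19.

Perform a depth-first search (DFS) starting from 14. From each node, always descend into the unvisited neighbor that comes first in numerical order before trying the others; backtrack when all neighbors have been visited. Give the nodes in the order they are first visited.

Visit 14
14 → 9
9 → 2
2 → 5
5 → 3
3 → 10
10 → 1
1 → 19
19 → 7
7 → 11
11 → 8
8 → 12
12 → 6
12 → 17
17 → 4
17 → 13
13 → 15
15 → 20
17 → 16
16 → 18

14, 9, 2, 5, 3, 10, 1, 19, 7, 11, 8, 12, 6, 17, 4, 13, 15, 20, 16, 18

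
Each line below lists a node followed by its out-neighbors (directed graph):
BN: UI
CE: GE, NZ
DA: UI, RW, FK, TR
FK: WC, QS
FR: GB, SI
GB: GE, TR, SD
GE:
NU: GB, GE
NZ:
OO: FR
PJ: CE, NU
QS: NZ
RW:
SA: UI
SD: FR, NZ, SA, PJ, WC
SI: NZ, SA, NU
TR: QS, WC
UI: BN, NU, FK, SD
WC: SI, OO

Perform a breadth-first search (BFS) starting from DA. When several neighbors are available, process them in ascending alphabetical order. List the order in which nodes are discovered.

DA FK RW TR UI QS WC BN NU SD NZ OO SI GB GE FR PJ SA CE

Visit DA; enqueue FK, RW, TR, UI → queue [FK, RW, TR, UI]
Visit FK; enqueue QS, WC → queue [RW, TR, UI, QS, WC]
Visit RW → queue [TR, UI, QS, WC]
Visit TR → queue [UI, QS, WC]
Visit UI; enqueue BN, NU, SD → queue [QS, WC, BN, NU, SD]
Visit QS; enqueue NZ → queue [WC, BN, NU, SD, NZ]
Visit WC; enqueue OO, SI → queue [BN, NU, SD, NZ, OO, SI]
Visit BN → queue [NU, SD, NZ, OO, SI]
Visit NU; enqueue GB, GE → queue [SD, NZ, OO, SI, GB, GE]
Visit SD; enqueue FR, PJ, SA → queue [NZ, OO, SI, GB, GE, FR, PJ, SA]
Visit NZ → queue [OO, SI, GB, GE, FR, PJ, SA]
Visit OO → queue [SI, GB, GE, FR, PJ, SA]
Visit SI → queue [GB, GE, FR, PJ, SA]
Visit GB → queue [GE, FR, PJ, SA]
Visit GE → queue [FR, PJ, SA]
Visit FR → queue [PJ, SA]
Visit PJ; enqueue CE → queue [SA, CE]
Visit SA → queue [CE]
Visit CE → queue []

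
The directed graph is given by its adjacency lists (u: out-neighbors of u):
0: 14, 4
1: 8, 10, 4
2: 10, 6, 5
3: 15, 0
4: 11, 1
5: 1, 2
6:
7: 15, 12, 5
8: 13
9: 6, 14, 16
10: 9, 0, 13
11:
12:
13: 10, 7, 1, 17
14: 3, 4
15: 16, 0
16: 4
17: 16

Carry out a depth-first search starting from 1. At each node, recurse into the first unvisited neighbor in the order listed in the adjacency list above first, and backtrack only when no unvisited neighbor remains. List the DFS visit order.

Visit 1
1 → 8
8 → 13
13 → 10
10 → 9
9 → 6
9 → 14
14 → 3
3 → 15
15 → 16
16 → 4
4 → 11
15 → 0
13 → 7
7 → 12
7 → 5
5 → 2
13 → 17

1 -> 8 -> 13 -> 10 -> 9 -> 6 -> 14 -> 3 -> 15 -> 16 -> 4 -> 11 -> 0 -> 7 -> 12 -> 5 -> 2 -> 17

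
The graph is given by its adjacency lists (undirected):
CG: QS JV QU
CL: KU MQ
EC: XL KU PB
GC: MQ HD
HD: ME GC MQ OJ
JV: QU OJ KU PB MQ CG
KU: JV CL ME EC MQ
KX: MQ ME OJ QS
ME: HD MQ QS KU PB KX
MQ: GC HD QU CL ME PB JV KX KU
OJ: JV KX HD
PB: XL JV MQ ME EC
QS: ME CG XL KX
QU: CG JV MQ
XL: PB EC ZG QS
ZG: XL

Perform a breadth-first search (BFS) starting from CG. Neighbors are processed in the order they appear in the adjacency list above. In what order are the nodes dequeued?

Visit CG; enqueue QS, JV, QU → queue [QS, JV, QU]
Visit QS; enqueue ME, XL, KX → queue [JV, QU, ME, XL, KX]
Visit JV; enqueue OJ, KU, PB, MQ → queue [QU, ME, XL, KX, OJ, KU, PB, MQ]
Visit QU → queue [ME, XL, KX, OJ, KU, PB, MQ]
Visit ME; enqueue HD → queue [XL, KX, OJ, KU, PB, MQ, HD]
Visit XL; enqueue EC, ZG → queue [KX, OJ, KU, PB, MQ, HD, EC, ZG]
Visit KX → queue [OJ, KU, PB, MQ, HD, EC, ZG]
Visit OJ → queue [KU, PB, MQ, HD, EC, ZG]
Visit KU; enqueue CL → queue [PB, MQ, HD, EC, ZG, CL]
Visit PB → queue [MQ, HD, EC, ZG, CL]
Visit MQ; enqueue GC → queue [HD, EC, ZG, CL, GC]
Visit HD → queue [EC, ZG, CL, GC]
Visit EC → queue [ZG, CL, GC]
Visit ZG → queue [CL, GC]
Visit CL → queue [GC]
Visit GC → queue []

CG QS JV QU ME XL KX OJ KU PB MQ HD EC ZG CL GC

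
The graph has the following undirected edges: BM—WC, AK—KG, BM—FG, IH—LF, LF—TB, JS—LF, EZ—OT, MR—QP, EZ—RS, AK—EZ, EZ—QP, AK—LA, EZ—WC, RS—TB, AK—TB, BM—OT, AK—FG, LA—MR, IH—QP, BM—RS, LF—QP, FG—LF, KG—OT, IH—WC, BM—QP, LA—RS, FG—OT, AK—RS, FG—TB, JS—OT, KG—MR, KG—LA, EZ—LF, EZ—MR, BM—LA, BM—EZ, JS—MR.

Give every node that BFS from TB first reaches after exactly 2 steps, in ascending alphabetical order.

BM, EZ, IH, JS, KG, LA, OT, QP

Level 0: TB
Level 1: AK, FG, LF, RS
Level 2: BM, EZ, IH, JS, KG, LA, OT, QP
Level 3: MR, WC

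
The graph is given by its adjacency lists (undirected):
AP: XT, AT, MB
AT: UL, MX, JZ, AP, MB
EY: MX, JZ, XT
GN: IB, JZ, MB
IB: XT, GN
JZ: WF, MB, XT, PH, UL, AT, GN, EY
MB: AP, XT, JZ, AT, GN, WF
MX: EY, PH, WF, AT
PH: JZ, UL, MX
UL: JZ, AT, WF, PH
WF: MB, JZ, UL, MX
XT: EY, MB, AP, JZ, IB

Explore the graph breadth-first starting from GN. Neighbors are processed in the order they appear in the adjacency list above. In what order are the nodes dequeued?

GN IB JZ MB XT WF PH UL AT EY AP MX

Visit GN; enqueue IB, JZ, MB → queue [IB, JZ, MB]
Visit IB; enqueue XT → queue [JZ, MB, XT]
Visit JZ; enqueue WF, PH, UL, AT, EY → queue [MB, XT, WF, PH, UL, AT, EY]
Visit MB; enqueue AP → queue [XT, WF, PH, UL, AT, EY, AP]
Visit XT → queue [WF, PH, UL, AT, EY, AP]
Visit WF; enqueue MX → queue [PH, UL, AT, EY, AP, MX]
Visit PH → queue [UL, AT, EY, AP, MX]
Visit UL → queue [AT, EY, AP, MX]
Visit AT → queue [EY, AP, MX]
Visit EY → queue [AP, MX]
Visit AP → queue [MX]
Visit MX → queue []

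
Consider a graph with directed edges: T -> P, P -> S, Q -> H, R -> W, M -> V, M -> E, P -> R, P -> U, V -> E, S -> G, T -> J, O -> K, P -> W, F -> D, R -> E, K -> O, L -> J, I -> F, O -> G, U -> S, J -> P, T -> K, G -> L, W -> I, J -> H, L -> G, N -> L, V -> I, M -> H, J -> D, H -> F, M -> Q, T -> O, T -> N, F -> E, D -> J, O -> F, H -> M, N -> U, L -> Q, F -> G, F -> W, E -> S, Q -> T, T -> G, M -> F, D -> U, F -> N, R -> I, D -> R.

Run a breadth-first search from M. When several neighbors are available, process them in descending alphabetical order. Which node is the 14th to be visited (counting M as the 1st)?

Visit M; enqueue V, Q, H, F, E → queue [V, Q, H, F, E]
Visit V; enqueue I → queue [Q, H, F, E, I]
Visit Q; enqueue T → queue [H, F, E, I, T]
Visit H → queue [F, E, I, T]
Visit F; enqueue W, N, G, D → queue [E, I, T, W, N, G, D]
Visit E; enqueue S → queue [I, T, W, N, G, D, S]
Visit I → queue [T, W, N, G, D, S]
Visit T; enqueue P, O, K, J → queue [W, N, G, D, S, P, O, K, J]
Visit W → queue [N, G, D, S, P, O, K, J]
Visit N; enqueue U, L → queue [G, D, S, P, O, K, J, U, L]
Visit G → queue [D, S, P, O, K, J, U, L]
Visit D; enqueue R → queue [S, P, O, K, J, U, L, R]
Visit S → queue [P, O, K, J, U, L, R]
Visit P → queue [O, K, J, U, L, R]
Visit O → queue [K, J, U, L, R]
Visit K → queue [J, U, L, R]
Visit J → queue [U, L, R]
Visit U → queue [L, R]
Visit L → queue [R]
Visit R → queue []

Visit order: M, V, Q, H, F, E, I, T, W, N, G, D, S, P, O, K, J, U, L, R

P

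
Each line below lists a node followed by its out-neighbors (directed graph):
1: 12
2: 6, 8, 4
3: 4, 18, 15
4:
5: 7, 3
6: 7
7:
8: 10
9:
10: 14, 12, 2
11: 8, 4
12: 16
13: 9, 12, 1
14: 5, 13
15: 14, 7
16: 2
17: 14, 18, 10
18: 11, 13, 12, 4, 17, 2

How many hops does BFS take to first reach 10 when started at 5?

Level 0: 5
Level 1: 3, 7
Level 2: 4, 15, 18
Level 3: 2, 11, 12, 13, 14, 17
Level 4: 1, 6, 8, 9, 10, 16
10 first appears at level 4.

4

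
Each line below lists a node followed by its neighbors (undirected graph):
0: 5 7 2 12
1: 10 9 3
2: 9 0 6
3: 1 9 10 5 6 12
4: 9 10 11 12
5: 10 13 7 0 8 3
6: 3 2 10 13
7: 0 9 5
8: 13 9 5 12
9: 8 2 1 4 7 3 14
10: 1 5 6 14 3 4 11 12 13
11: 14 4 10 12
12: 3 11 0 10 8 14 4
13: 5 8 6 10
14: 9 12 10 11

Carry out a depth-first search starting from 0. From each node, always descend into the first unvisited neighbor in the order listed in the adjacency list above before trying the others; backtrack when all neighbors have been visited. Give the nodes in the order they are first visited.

0, 5, 10, 1, 9, 8, 13, 6, 3, 12, 11, 14, 4, 2, 7

Visit 0
0 → 5
5 → 10
10 → 1
1 → 9
9 → 8
8 → 13
13 → 6
6 → 3
3 → 12
12 → 11
11 → 14
11 → 4
6 → 2
9 → 7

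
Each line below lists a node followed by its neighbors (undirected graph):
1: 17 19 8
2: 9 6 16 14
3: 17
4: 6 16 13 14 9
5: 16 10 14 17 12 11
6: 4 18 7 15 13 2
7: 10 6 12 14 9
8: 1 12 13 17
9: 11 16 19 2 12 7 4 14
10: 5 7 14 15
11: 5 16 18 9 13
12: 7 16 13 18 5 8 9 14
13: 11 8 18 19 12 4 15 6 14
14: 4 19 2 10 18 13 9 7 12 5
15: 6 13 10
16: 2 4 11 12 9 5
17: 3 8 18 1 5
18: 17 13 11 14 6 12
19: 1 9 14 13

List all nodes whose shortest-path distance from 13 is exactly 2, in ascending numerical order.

Level 0: 13
Level 1: 4, 6, 8, 11, 12, 14, 15, 18, 19
Level 2: 1, 2, 5, 7, 9, 10, 16, 17
Level 3: 3

1, 2, 5, 7, 9, 10, 16, 17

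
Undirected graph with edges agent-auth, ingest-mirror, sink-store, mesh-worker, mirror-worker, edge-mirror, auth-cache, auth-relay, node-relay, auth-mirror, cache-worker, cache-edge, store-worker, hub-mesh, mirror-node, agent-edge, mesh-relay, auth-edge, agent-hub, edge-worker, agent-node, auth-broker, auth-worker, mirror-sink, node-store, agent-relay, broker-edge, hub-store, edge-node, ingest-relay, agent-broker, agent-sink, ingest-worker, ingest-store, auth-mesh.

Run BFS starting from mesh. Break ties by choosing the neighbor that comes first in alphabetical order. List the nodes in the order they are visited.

Visit mesh; enqueue auth, hub, relay, worker → queue [auth, hub, relay, worker]
Visit auth; enqueue agent, broker, cache, edge, mirror → queue [hub, relay, worker, agent, broker, cache, edge, mirror]
Visit hub; enqueue store → queue [relay, worker, agent, broker, cache, edge, mirror, store]
Visit relay; enqueue ingest, node → queue [worker, agent, broker, cache, edge, mirror, store, ingest, node]
Visit worker → queue [agent, broker, cache, edge, mirror, store, ingest, node]
Visit agent; enqueue sink → queue [broker, cache, edge, mirror, store, ingest, node, sink]
Visit broker → queue [cache, edge, mirror, store, ingest, node, sink]
Visit cache → queue [edge, mirror, store, ingest, node, sink]
Visit edge → queue [mirror, store, ingest, node, sink]
Visit mirror → queue [store, ingest, node, sink]
Visit store → queue [ingest, node, sink]
Visit ingest → queue [node, sink]
Visit node → queue [sink]
Visit sink → queue []

mesh, auth, hub, relay, worker, agent, broker, cache, edge, mirror, store, ingest, node, sink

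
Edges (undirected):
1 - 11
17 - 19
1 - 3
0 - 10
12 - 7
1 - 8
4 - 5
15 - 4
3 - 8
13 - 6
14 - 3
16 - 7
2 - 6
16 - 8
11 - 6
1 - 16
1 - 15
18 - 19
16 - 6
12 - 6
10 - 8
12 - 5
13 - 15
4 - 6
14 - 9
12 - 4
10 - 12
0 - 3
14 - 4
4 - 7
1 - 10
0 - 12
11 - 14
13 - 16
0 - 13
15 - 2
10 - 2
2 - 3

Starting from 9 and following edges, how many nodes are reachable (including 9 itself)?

17

BFS from 9 visits: 9, 14, 11, 4, 3, 6, 1, 15, 12, 7, 5, 8, 2, 0, 16, 13, 10
Reachable nodes: 17 of 20 total.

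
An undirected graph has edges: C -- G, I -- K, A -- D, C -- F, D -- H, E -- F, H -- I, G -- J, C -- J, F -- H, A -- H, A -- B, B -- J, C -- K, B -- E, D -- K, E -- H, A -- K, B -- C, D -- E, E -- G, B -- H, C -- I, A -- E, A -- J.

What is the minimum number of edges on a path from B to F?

2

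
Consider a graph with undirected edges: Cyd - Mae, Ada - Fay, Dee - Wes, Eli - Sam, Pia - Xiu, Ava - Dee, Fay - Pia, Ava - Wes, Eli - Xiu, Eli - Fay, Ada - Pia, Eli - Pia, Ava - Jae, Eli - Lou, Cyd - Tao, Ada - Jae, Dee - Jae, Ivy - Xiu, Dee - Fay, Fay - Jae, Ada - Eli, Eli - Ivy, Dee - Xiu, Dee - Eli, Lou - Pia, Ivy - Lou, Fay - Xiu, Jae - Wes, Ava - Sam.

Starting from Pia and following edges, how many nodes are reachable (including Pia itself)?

BFS from Pia visits: Pia, Xiu, Lou, Fay, Eli, Ada, Ivy, Dee, Jae, Sam, Wes, Ava
Reachable nodes: 12 of 15 total.

12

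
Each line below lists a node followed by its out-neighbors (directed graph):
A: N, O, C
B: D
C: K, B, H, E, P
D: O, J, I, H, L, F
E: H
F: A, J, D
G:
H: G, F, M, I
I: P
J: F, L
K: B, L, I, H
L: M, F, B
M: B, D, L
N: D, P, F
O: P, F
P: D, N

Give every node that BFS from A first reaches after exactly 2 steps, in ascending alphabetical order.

Level 0: A
Level 1: C, N, O
Level 2: B, D, E, F, H, K, P
Level 3: G, I, J, L, M

B, D, E, F, H, K, P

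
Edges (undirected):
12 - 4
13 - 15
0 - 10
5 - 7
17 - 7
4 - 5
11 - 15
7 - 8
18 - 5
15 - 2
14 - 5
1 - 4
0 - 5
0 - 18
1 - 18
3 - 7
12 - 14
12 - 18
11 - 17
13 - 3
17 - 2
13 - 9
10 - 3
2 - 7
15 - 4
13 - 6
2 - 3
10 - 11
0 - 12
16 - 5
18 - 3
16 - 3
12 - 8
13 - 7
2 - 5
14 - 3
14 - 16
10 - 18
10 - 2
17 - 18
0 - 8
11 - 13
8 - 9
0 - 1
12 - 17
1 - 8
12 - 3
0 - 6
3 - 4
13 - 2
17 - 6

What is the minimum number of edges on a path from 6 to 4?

Level 0: 6
Level 1: 0, 13, 17
Level 2: 1, 2, 3, 5, 7, 8, 9, 10, 11, 12, 15, 18
Level 3: 4, 14, 16
4 first appears at level 3.

3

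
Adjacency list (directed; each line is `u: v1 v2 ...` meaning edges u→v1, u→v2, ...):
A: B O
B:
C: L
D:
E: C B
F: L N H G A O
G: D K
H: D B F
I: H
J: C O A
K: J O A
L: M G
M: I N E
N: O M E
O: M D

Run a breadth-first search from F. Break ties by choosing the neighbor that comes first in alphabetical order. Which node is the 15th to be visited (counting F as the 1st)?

Visit F; enqueue A, G, H, L, N, O → queue [A, G, H, L, N, O]
Visit A; enqueue B → queue [G, H, L, N, O, B]
Visit G; enqueue D, K → queue [H, L, N, O, B, D, K]
Visit H → queue [L, N, O, B, D, K]
Visit L; enqueue M → queue [N, O, B, D, K, M]
Visit N; enqueue E → queue [O, B, D, K, M, E]
Visit O → queue [B, D, K, M, E]
Visit B → queue [D, K, M, E]
Visit D → queue [K, M, E]
Visit K; enqueue J → queue [M, E, J]
Visit M; enqueue I → queue [E, J, I]
Visit E; enqueue C → queue [J, I, C]
Visit J → queue [I, C]
Visit I → queue [C]
Visit C → queue []

Visit order: F, A, G, H, L, N, O, B, D, K, M, E, J, I, C

C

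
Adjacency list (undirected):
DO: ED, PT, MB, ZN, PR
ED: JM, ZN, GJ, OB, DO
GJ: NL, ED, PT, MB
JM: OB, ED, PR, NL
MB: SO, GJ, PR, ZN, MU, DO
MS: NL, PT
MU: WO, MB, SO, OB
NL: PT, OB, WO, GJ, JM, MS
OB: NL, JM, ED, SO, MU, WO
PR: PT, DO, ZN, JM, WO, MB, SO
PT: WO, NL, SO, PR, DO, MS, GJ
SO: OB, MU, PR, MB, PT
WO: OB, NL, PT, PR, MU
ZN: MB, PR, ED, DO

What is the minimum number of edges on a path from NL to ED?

2

Level 0: NL
Level 1: GJ, JM, MS, OB, PT, WO
Level 2: DO, ED, MB, MU, PR, SO
Level 3: ZN
ED first appears at level 2.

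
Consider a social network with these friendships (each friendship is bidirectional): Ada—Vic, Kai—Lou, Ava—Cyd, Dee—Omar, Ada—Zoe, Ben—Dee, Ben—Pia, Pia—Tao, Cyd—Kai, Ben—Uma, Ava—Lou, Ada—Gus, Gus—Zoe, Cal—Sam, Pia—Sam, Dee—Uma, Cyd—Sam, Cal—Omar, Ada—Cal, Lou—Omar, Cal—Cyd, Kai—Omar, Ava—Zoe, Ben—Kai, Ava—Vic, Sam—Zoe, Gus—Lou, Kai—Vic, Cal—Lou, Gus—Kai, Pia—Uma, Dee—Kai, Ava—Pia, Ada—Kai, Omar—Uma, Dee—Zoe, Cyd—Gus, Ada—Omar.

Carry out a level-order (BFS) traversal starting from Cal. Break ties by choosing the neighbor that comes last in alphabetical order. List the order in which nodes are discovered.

Cal -> Sam -> Omar -> Lou -> Cyd -> Ada -> Zoe -> Pia -> Uma -> Kai -> Dee -> Gus -> Ava -> Vic -> Tao -> Ben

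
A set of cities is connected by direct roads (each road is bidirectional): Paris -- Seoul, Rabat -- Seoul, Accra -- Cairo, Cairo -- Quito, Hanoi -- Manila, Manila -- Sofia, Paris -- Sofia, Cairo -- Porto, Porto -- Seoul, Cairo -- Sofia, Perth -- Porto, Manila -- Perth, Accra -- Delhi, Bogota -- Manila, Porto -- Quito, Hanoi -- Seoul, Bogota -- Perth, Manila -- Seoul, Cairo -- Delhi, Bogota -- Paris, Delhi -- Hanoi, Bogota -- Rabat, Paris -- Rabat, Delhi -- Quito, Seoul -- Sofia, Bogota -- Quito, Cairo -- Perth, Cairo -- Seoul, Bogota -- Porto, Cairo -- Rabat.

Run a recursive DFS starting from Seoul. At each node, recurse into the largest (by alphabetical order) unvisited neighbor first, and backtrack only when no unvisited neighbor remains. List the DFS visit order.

Seoul, Sofia, Paris, Rabat, Cairo, Quito, Porto, Perth, Manila, Hanoi, Delhi, Accra, Bogota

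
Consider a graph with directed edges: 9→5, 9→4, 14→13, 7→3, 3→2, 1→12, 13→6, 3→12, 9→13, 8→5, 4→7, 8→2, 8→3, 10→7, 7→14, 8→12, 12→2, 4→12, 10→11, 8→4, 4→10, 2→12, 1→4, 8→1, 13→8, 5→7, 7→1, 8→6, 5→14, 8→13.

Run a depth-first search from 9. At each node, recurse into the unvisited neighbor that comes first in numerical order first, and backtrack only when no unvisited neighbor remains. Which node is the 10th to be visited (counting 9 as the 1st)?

6

Visit 9
9 → 4
4 → 7
7 → 1
1 → 12
12 → 2
7 → 3
7 → 14
14 → 13
13 → 6
13 → 8
8 → 5
4 → 10
10 → 11

Visit order: 9, 4, 7, 1, 12, 2, 3, 14, 13, 6, 8, 5, 10, 11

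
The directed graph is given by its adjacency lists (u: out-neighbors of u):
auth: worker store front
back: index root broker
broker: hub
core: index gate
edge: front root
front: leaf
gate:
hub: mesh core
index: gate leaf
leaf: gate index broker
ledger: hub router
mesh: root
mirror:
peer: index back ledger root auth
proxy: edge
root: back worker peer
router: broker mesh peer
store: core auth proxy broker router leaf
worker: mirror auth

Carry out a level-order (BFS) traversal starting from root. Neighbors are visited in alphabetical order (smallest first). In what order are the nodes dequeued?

Visit root; enqueue back, peer, worker → queue [back, peer, worker]
Visit back; enqueue broker, index → queue [peer, worker, broker, index]
Visit peer; enqueue auth, ledger → queue [worker, broker, index, auth, ledger]
Visit worker; enqueue mirror → queue [broker, index, auth, ledger, mirror]
Visit broker; enqueue hub → queue [index, auth, ledger, mirror, hub]
Visit index; enqueue gate, leaf → queue [auth, ledger, mirror, hub, gate, leaf]
Visit auth; enqueue front, store → queue [ledger, mirror, hub, gate, leaf, front, store]
Visit ledger; enqueue router → queue [mirror, hub, gate, leaf, front, store, router]
Visit mirror → queue [hub, gate, leaf, front, store, router]
Visit hub; enqueue core, mesh → queue [gate, leaf, front, store, router, core, mesh]
Visit gate → queue [leaf, front, store, router, core, mesh]
Visit leaf → queue [front, store, router, core, mesh]
Visit front → queue [store, router, core, mesh]
Visit store; enqueue proxy → queue [router, core, mesh, proxy]
Visit router → queue [core, mesh, proxy]
Visit core → queue [mesh, proxy]
Visit mesh → queue [proxy]
Visit proxy; enqueue edge → queue [edge]
Visit edge → queue []

root back peer worker broker index auth ledger mirror hub gate leaf front store router core mesh proxy edge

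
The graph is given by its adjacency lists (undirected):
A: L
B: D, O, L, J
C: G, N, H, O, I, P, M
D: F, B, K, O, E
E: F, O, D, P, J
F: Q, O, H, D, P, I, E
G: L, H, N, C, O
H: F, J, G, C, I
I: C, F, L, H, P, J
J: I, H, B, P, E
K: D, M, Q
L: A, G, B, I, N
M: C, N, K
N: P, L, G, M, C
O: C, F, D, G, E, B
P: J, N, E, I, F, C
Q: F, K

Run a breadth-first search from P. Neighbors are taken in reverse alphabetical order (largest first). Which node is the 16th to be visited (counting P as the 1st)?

K

Visit P; enqueue N, J, I, F, E, C → queue [N, J, I, F, E, C]
Visit N; enqueue M, L, G → queue [J, I, F, E, C, M, L, G]
Visit J; enqueue H, B → queue [I, F, E, C, M, L, G, H, B]
Visit I → queue [F, E, C, M, L, G, H, B]
Visit F; enqueue Q, O, D → queue [E, C, M, L, G, H, B, Q, O, D]
Visit E → queue [C, M, L, G, H, B, Q, O, D]
Visit C → queue [M, L, G, H, B, Q, O, D]
Visit M; enqueue K → queue [L, G, H, B, Q, O, D, K]
Visit L; enqueue A → queue [G, H, B, Q, O, D, K, A]
Visit G → queue [H, B, Q, O, D, K, A]
Visit H → queue [B, Q, O, D, K, A]
Visit B → queue [Q, O, D, K, A]
Visit Q → queue [O, D, K, A]
Visit O → queue [D, K, A]
Visit D → queue [K, A]
Visit K → queue [A]
Visit A → queue []

Visit order: P, N, J, I, F, E, C, M, L, G, H, B, Q, O, D, K, A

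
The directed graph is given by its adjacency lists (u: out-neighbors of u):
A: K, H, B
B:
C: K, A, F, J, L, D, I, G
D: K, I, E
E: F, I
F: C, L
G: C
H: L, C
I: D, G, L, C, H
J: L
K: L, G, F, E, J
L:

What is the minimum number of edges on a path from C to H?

Level 0: C
Level 1: A, D, F, G, I, J, K, L
Level 2: B, E, H
H first appears at level 2.

2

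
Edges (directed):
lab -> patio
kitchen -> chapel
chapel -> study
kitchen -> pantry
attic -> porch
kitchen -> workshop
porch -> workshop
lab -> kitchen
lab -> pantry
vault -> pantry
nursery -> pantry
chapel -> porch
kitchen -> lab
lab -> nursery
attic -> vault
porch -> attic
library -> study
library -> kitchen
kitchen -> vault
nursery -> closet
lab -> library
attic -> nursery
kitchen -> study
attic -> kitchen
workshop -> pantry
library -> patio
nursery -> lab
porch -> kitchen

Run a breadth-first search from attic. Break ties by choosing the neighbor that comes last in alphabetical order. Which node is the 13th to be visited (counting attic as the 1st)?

library

Visit attic; enqueue vault, porch, nursery, kitchen → queue [vault, porch, nursery, kitchen]
Visit vault; enqueue pantry → queue [porch, nursery, kitchen, pantry]
Visit porch; enqueue workshop → queue [nursery, kitchen, pantry, workshop]
Visit nursery; enqueue lab, closet → queue [kitchen, pantry, workshop, lab, closet]
Visit kitchen; enqueue study, chapel → queue [pantry, workshop, lab, closet, study, chapel]
Visit pantry → queue [workshop, lab, closet, study, chapel]
Visit workshop → queue [lab, closet, study, chapel]
Visit lab; enqueue patio, library → queue [closet, study, chapel, patio, library]
Visit closet → queue [study, chapel, patio, library]
Visit study → queue [chapel, patio, library]
Visit chapel → queue [patio, library]
Visit patio → queue [library]
Visit library → queue []

Visit order: attic, vault, porch, nursery, kitchen, pantry, workshop, lab, closet, study, chapel, patio, library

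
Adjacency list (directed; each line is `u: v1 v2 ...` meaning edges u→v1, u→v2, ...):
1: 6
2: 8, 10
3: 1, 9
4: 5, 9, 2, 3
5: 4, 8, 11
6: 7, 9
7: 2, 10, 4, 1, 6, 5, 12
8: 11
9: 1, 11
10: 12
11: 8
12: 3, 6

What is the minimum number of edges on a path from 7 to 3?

Level 0: 7
Level 1: 1, 2, 4, 5, 6, 10, 12
Level 2: 3, 8, 9, 11
3 first appears at level 2.

2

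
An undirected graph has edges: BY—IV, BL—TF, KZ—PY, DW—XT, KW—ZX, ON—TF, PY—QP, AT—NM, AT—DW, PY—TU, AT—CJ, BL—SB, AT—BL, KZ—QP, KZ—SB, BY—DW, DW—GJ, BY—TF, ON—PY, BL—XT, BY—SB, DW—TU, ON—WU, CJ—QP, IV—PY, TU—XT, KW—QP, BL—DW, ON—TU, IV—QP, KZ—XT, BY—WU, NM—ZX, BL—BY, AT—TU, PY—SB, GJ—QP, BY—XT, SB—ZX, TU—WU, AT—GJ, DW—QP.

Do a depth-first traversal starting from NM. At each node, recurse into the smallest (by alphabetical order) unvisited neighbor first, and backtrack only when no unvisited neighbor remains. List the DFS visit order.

Visit NM
NM → AT
AT → BL
BL → BY
BY → DW
DW → GJ
GJ → QP
QP → CJ
QP → IV
IV → PY
PY → KZ
KZ → SB
SB → ZX
ZX → KW
KZ → XT
XT → TU
TU → ON
ON → TF
ON → WU

NM → AT → BL → BY → DW → GJ → QP → CJ → IV → PY → KZ → SB → ZX → KW → XT → TU → ON → TF → WU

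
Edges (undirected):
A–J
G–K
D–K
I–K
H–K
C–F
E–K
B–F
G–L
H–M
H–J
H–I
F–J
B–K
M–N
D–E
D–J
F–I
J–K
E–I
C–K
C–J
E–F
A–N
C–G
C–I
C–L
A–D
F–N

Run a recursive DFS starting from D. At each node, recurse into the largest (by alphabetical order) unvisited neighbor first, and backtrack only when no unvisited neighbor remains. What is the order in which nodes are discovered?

Visit D
D → K
K → J
J → H
H → M
M → N
N → F
F → I
I → E
I → C
C → L
L → G
F → B
N → A

D, K, J, H, M, N, F, I, E, C, L, G, B, A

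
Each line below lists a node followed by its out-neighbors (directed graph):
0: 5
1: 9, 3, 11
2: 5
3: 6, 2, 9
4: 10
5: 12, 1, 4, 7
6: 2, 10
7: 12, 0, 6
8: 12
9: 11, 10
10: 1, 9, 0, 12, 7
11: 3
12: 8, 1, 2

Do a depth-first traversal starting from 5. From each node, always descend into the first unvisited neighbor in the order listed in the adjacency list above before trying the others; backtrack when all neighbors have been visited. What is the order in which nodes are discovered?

Visit 5
5 → 12
12 → 8
12 → 1
1 → 9
9 → 11
11 → 3
3 → 6
6 → 2
6 → 10
10 → 0
10 → 7
5 → 4

5 12 8 1 9 11 3 6 2 10 0 7 4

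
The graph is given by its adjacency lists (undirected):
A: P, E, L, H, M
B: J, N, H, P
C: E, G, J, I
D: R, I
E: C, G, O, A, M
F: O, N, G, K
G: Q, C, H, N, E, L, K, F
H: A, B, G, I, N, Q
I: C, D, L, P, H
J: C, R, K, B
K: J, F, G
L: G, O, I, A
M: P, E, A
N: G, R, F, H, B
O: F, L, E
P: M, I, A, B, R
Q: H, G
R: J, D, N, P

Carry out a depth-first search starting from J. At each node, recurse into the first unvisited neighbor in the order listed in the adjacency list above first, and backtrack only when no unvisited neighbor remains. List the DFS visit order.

Visit J
J → C
C → E
E → G
G → Q
Q → H
H → A
A → P
P → M
P → I
I → D
D → R
R → N
N → F
F → O
O → L
F → K
N → B

J, C, E, G, Q, H, A, P, M, I, D, R, N, F, O, L, K, B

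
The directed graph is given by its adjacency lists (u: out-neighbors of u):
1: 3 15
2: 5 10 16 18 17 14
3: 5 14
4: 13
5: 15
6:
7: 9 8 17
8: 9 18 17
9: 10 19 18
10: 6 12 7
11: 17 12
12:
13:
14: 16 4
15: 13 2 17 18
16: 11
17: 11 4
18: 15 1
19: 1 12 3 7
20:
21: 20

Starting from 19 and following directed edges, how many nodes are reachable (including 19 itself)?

19

BFS from 19 visits: 19, 12, 7, 3, 1, 17, 9, 8, 14, 5, 15, 11, 4, 18, 10, 16, 13, 2, 6
Reachable nodes: 19 of 21 total.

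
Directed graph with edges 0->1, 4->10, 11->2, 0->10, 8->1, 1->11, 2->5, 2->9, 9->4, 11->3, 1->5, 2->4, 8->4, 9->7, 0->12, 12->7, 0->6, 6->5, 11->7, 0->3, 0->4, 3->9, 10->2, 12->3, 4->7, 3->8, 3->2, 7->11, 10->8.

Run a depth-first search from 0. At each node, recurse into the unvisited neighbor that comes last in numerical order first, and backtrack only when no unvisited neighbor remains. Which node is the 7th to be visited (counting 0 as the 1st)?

4

Visit 0
0 → 12
12 → 7
7 → 11
11 → 3
3 → 9
9 → 4
4 → 10
10 → 8
8 → 1
1 → 5
10 → 2
0 → 6

Visit order: 0, 12, 7, 11, 3, 9, 4, 10, 8, 1, 5, 2, 6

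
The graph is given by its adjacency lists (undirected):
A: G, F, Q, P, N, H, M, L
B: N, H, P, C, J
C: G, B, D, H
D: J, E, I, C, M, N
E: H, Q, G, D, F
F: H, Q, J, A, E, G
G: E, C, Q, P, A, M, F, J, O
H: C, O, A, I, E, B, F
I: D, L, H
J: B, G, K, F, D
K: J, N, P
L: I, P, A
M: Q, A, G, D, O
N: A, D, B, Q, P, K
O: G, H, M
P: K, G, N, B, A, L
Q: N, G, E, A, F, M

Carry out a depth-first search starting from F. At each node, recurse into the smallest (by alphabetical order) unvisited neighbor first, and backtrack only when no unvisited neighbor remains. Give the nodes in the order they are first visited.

F, A, G, C, B, H, E, D, I, L, P, K, J, N, Q, M, O

Visit F
F → A
A → G
G → C
C → B
B → H
H → E
E → D
D → I
I → L
L → P
P → K
K → J
K → N
N → Q
Q → M
M → O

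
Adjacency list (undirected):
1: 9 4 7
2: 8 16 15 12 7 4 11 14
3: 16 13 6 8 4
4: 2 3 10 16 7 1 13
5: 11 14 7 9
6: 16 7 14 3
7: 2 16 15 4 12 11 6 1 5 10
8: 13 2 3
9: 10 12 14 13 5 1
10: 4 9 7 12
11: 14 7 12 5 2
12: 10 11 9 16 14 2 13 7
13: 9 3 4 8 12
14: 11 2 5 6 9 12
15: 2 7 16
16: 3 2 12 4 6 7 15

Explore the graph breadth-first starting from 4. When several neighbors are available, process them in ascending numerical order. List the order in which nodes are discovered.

Visit 4; enqueue 1, 2, 3, 7, 10, 13, 16 → queue [1, 2, 3, 7, 10, 13, 16]
Visit 1; enqueue 9 → queue [2, 3, 7, 10, 13, 16, 9]
Visit 2; enqueue 8, 11, 12, 14, 15 → queue [3, 7, 10, 13, 16, 9, 8, 11, 12, 14, 15]
Visit 3; enqueue 6 → queue [7, 10, 13, 16, 9, 8, 11, 12, 14, 15, 6]
Visit 7; enqueue 5 → queue [10, 13, 16, 9, 8, 11, 12, 14, 15, 6, 5]
Visit 10 → queue [13, 16, 9, 8, 11, 12, 14, 15, 6, 5]
Visit 13 → queue [16, 9, 8, 11, 12, 14, 15, 6, 5]
Visit 16 → queue [9, 8, 11, 12, 14, 15, 6, 5]
Visit 9 → queue [8, 11, 12, 14, 15, 6, 5]
Visit 8 → queue [11, 12, 14, 15, 6, 5]
Visit 11 → queue [12, 14, 15, 6, 5]
Visit 12 → queue [14, 15, 6, 5]
Visit 14 → queue [15, 6, 5]
Visit 15 → queue [6, 5]
Visit 6 → queue [5]
Visit 5 → queue []

4 1 2 3 7 10 13 16 9 8 11 12 14 15 6 5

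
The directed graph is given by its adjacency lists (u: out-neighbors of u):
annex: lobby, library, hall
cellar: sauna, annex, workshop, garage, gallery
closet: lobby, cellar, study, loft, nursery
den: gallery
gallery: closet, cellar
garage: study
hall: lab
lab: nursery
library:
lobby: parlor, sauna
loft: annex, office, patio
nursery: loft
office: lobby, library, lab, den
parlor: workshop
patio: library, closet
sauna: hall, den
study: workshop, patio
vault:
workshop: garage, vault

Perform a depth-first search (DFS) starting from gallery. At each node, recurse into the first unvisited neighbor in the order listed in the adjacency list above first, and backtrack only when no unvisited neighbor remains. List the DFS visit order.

gallery, closet, lobby, parlor, workshop, garage, study, patio, library, vault, sauna, hall, lab, nursery, loft, annex, office, den, cellar

Visit gallery
gallery → closet
closet → lobby
lobby → parlor
parlor → workshop
workshop → garage
garage → study
study → patio
patio → library
workshop → vault
lobby → sauna
sauna → hall
hall → lab
lab → nursery
nursery → loft
loft → annex
loft → office
office → den
closet → cellar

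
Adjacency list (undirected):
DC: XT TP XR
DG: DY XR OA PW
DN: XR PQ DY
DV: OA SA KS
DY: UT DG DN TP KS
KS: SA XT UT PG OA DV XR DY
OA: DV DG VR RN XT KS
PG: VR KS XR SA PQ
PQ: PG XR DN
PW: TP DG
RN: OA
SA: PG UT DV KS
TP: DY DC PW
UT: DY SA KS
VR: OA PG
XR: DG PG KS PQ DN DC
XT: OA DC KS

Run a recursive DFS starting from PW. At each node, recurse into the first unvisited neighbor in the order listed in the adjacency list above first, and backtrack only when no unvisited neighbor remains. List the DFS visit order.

Visit PW
PW → TP
TP → DY
DY → UT
UT → SA
SA → PG
PG → VR
VR → OA
OA → DV
DV → KS
KS → XT
XT → DC
DC → XR
XR → DG
XR → PQ
PQ → DN
OA → RN

PW, TP, DY, UT, SA, PG, VR, OA, DV, KS, XT, DC, XR, DG, PQ, DN, RN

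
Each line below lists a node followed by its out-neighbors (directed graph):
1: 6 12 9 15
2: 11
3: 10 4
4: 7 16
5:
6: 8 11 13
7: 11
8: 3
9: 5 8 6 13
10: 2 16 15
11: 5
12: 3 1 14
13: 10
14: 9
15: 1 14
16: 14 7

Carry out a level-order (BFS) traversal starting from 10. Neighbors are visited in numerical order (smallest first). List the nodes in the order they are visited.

Visit 10; enqueue 2, 15, 16 → queue [2, 15, 16]
Visit 2; enqueue 11 → queue [15, 16, 11]
Visit 15; enqueue 1, 14 → queue [16, 11, 1, 14]
Visit 16; enqueue 7 → queue [11, 1, 14, 7]
Visit 11; enqueue 5 → queue [1, 14, 7, 5]
Visit 1; enqueue 6, 9, 12 → queue [14, 7, 5, 6, 9, 12]
Visit 14 → queue [7, 5, 6, 9, 12]
Visit 7 → queue [5, 6, 9, 12]
Visit 5 → queue [6, 9, 12]
Visit 6; enqueue 8, 13 → queue [9, 12, 8, 13]
Visit 9 → queue [12, 8, 13]
Visit 12; enqueue 3 → queue [8, 13, 3]
Visit 8 → queue [13, 3]
Visit 13 → queue [3]
Visit 3; enqueue 4 → queue [4]
Visit 4 → queue []

10 -> 2 -> 15 -> 16 -> 11 -> 1 -> 14 -> 7 -> 5 -> 6 -> 9 -> 12 -> 8 -> 13 -> 3 -> 4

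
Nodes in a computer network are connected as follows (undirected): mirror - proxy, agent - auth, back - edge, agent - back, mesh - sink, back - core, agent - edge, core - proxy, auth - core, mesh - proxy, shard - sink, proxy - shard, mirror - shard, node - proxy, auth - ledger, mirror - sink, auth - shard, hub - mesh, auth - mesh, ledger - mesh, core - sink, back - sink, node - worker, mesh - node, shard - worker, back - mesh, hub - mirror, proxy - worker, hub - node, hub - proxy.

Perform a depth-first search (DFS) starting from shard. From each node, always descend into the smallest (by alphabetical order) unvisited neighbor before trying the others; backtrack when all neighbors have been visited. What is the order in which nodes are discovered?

shard → auth → agent → back → core → proxy → hub → mesh → ledger → node → worker → sink → mirror → edge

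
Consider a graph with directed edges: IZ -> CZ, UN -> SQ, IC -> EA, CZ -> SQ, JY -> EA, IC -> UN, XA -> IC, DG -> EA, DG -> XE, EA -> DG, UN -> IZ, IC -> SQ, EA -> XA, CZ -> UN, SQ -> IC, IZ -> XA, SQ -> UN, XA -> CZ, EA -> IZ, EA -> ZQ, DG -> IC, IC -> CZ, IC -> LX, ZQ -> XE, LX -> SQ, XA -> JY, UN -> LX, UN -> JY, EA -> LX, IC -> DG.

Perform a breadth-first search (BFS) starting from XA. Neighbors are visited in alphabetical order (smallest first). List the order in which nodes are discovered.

Visit XA; enqueue CZ, IC, JY → queue [CZ, IC, JY]
Visit CZ; enqueue SQ, UN → queue [IC, JY, SQ, UN]
Visit IC; enqueue DG, EA, LX → queue [JY, SQ, UN, DG, EA, LX]
Visit JY → queue [SQ, UN, DG, EA, LX]
Visit SQ → queue [UN, DG, EA, LX]
Visit UN; enqueue IZ → queue [DG, EA, LX, IZ]
Visit DG; enqueue XE → queue [EA, LX, IZ, XE]
Visit EA; enqueue ZQ → queue [LX, IZ, XE, ZQ]
Visit LX → queue [IZ, XE, ZQ]
Visit IZ → queue [XE, ZQ]
Visit XE → queue [ZQ]
Visit ZQ → queue []

XA → CZ → IC → JY → SQ → UN → DG → EA → LX → IZ → XE → ZQ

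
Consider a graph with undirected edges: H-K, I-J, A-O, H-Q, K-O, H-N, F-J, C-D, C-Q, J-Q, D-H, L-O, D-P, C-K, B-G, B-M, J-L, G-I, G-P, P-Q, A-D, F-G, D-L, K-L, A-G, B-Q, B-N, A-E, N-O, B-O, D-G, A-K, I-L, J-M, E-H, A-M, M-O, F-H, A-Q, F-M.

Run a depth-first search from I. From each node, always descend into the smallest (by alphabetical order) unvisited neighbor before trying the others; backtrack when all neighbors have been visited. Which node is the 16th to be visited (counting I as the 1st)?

Visit I
I → G
G → A
A → D
D → C
C → K
K → H
H → E
H → F
F → J
J → L
L → O
O → B
B → M
B → N
B → Q
Q → P

Visit order: I, G, A, D, C, K, H, E, F, J, L, O, B, M, N, Q, P

Q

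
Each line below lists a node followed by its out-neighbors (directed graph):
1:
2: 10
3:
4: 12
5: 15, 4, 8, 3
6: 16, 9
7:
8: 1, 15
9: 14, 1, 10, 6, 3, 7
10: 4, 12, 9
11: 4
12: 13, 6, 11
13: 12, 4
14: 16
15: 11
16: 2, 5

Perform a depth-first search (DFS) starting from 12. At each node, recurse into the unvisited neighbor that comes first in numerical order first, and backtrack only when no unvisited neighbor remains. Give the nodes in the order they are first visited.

Visit 12
12 → 6
6 → 9
9 → 1
9 → 3
9 → 7
9 → 10
10 → 4
9 → 14
14 → 16
16 → 2
16 → 5
5 → 8
8 → 15
15 → 11
12 → 13

12 -> 6 -> 9 -> 1 -> 3 -> 7 -> 10 -> 4 -> 14 -> 16 -> 2 -> 5 -> 8 -> 15 -> 11 -> 13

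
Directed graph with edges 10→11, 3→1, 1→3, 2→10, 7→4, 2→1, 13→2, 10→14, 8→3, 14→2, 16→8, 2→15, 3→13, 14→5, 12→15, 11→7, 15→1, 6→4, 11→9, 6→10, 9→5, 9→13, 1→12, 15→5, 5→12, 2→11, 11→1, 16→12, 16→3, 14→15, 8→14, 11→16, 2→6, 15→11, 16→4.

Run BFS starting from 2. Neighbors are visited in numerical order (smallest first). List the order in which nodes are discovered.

2 -> 1 -> 6 -> 10 -> 11 -> 15 -> 3 -> 12 -> 4 -> 14 -> 7 -> 9 -> 16 -> 5 -> 13 -> 8

Visit 2; enqueue 1, 6, 10, 11, 15 → queue [1, 6, 10, 11, 15]
Visit 1; enqueue 3, 12 → queue [6, 10, 11, 15, 3, 12]
Visit 6; enqueue 4 → queue [10, 11, 15, 3, 12, 4]
Visit 10; enqueue 14 → queue [11, 15, 3, 12, 4, 14]
Visit 11; enqueue 7, 9, 16 → queue [15, 3, 12, 4, 14, 7, 9, 16]
Visit 15; enqueue 5 → queue [3, 12, 4, 14, 7, 9, 16, 5]
Visit 3; enqueue 13 → queue [12, 4, 14, 7, 9, 16, 5, 13]
Visit 12 → queue [4, 14, 7, 9, 16, 5, 13]
Visit 4 → queue [14, 7, 9, 16, 5, 13]
Visit 14 → queue [7, 9, 16, 5, 13]
Visit 7 → queue [9, 16, 5, 13]
Visit 9 → queue [16, 5, 13]
Visit 16; enqueue 8 → queue [5, 13, 8]
Visit 5 → queue [13, 8]
Visit 13 → queue [8]
Visit 8 → queue []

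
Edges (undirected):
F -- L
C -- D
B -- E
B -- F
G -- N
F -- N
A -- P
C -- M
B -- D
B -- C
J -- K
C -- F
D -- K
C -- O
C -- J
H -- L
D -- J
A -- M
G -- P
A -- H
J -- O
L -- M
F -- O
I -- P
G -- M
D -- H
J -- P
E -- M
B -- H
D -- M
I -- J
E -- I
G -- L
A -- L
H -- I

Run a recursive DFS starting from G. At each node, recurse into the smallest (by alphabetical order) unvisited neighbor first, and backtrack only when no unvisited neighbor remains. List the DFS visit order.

G, L, A, H, B, C, D, J, I, E, M, P, K, O, F, N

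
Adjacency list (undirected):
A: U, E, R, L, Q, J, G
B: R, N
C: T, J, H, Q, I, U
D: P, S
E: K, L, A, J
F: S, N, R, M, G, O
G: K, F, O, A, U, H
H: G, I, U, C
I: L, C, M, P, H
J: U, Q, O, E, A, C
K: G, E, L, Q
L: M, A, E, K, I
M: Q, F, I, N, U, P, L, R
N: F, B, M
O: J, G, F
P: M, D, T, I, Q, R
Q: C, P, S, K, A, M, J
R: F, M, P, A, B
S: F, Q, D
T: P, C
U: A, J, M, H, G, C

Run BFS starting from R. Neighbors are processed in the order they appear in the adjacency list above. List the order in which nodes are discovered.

R, F, M, P, A, B, S, N, G, O, Q, I, U, L, D, T, E, J, K, H, C

Visit R; enqueue F, M, P, A, B → queue [F, M, P, A, B]
Visit F; enqueue S, N, G, O → queue [M, P, A, B, S, N, G, O]
Visit M; enqueue Q, I, U, L → queue [P, A, B, S, N, G, O, Q, I, U, L]
Visit P; enqueue D, T → queue [A, B, S, N, G, O, Q, I, U, L, D, T]
Visit A; enqueue E, J → queue [B, S, N, G, O, Q, I, U, L, D, T, E, J]
Visit B → queue [S, N, G, O, Q, I, U, L, D, T, E, J]
Visit S → queue [N, G, O, Q, I, U, L, D, T, E, J]
Visit N → queue [G, O, Q, I, U, L, D, T, E, J]
Visit G; enqueue K, H → queue [O, Q, I, U, L, D, T, E, J, K, H]
Visit O → queue [Q, I, U, L, D, T, E, J, K, H]
Visit Q; enqueue C → queue [I, U, L, D, T, E, J, K, H, C]
Visit I → queue [U, L, D, T, E, J, K, H, C]
Visit U → queue [L, D, T, E, J, K, H, C]
Visit L → queue [D, T, E, J, K, H, C]
Visit D → queue [T, E, J, K, H, C]
Visit T → queue [E, J, K, H, C]
Visit E → queue [J, K, H, C]
Visit J → queue [K, H, C]
Visit K → queue [H, C]
Visit H → queue [C]
Visit C → queue []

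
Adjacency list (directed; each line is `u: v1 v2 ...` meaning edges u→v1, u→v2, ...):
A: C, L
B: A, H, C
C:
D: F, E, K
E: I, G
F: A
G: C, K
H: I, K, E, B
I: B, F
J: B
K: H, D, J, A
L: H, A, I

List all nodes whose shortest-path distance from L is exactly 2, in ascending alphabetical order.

Level 0: L
Level 1: A, H, I
Level 2: B, C, E, F, K
Level 3: D, G, J

B, C, E, F, K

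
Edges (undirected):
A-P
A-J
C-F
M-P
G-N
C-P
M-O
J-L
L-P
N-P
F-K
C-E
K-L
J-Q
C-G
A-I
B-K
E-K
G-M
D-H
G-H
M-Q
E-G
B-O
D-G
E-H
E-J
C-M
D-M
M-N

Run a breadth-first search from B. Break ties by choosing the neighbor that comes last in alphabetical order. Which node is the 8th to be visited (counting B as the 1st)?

Visit B; enqueue O, K → queue [O, K]
Visit O; enqueue M → queue [K, M]
Visit K; enqueue L, F, E → queue [M, L, F, E]
Visit M; enqueue Q, P, N, G, D, C → queue [L, F, E, Q, P, N, G, D, C]
Visit L; enqueue J → queue [F, E, Q, P, N, G, D, C, J]
Visit F → queue [E, Q, P, N, G, D, C, J]
Visit E; enqueue H → queue [Q, P, N, G, D, C, J, H]
Visit Q → queue [P, N, G, D, C, J, H]
Visit P; enqueue A → queue [N, G, D, C, J, H, A]
Visit N → queue [G, D, C, J, H, A]
Visit G → queue [D, C, J, H, A]
Visit D → queue [C, J, H, A]
Visit C → queue [J, H, A]
Visit J → queue [H, A]
Visit H → queue [A]
Visit A; enqueue I → queue [I]
Visit I → queue []

Visit order: B, O, K, M, L, F, E, Q, P, N, G, D, C, J, H, A, I

Q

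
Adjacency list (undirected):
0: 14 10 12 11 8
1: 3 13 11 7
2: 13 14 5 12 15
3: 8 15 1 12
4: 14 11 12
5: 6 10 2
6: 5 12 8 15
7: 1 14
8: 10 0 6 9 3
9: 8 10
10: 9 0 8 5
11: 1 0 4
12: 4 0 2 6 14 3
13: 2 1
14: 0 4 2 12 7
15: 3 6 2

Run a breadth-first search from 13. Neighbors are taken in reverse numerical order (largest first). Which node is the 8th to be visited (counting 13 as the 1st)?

Visit 13; enqueue 2, 1 → queue [2, 1]
Visit 2; enqueue 15, 14, 12, 5 → queue [1, 15, 14, 12, 5]
Visit 1; enqueue 11, 7, 3 → queue [15, 14, 12, 5, 11, 7, 3]
Visit 15; enqueue 6 → queue [14, 12, 5, 11, 7, 3, 6]
Visit 14; enqueue 4, 0 → queue [12, 5, 11, 7, 3, 6, 4, 0]
Visit 12 → queue [5, 11, 7, 3, 6, 4, 0]
Visit 5; enqueue 10 → queue [11, 7, 3, 6, 4, 0, 10]
Visit 11 → queue [7, 3, 6, 4, 0, 10]
Visit 7 → queue [3, 6, 4, 0, 10]
Visit 3; enqueue 8 → queue [6, 4, 0, 10, 8]
Visit 6 → queue [4, 0, 10, 8]
Visit 4 → queue [0, 10, 8]
Visit 0 → queue [10, 8]
Visit 10; enqueue 9 → queue [8, 9]
Visit 8 → queue [9]
Visit 9 → queue []

Visit order: 13, 2, 1, 15, 14, 12, 5, 11, 7, 3, 6, 4, 0, 10, 8, 9

11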